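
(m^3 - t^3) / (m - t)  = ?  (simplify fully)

m^2 + m*t + t^2

Apply the difference-of-cubes factorisation and cancel (m - t).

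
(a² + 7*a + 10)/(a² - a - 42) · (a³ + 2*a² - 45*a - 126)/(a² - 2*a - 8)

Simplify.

(a² + 8*a + 15)/(a - 4)

Factor: a² + 7*a + 10 = (a + 5)·(a + 2);  a² - a - 42 = (a - 7)·(a + 6);  a³ + 2*a² - 45*a - 126 = (a + 3)·(a - 7)·(a + 6);  a² - 2*a - 8 = (a - 4)·(a + 2)
Cancel the common factors (a + 2), (a + 6), (a - 7).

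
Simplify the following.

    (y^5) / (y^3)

Quotient: y^2

y^2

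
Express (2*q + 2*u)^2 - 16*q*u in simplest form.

4*(q - u)^2

After expansion: 4*q^2 - 8*q*u + 4*u^2 — a perfect-square trinomial.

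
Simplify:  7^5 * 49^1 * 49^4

7^15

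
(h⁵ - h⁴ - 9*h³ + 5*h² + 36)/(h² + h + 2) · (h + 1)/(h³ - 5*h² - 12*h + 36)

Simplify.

Factor: h⁵ - h⁴ - 9*h³ + 5*h² + 36 = (h² + h + 2)·(h + 3)·(h - 2)·(h - 3);  h³ - 5*h² - 12*h + 36 = (h - 2)·(h - 6)·(h + 3)
Cancel the common factors (h² + h + 2), (h - 2), (h + 3).

(h² - 2*h - 3)/(h - 6)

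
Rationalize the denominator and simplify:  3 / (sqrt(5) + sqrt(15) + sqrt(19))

Group as (sqrt(5) + sqrt(15)) + sqrt(19); multiply by (sqrt(5) + sqrt(15)) - sqrt(19), then rationalise the remaining surd.

(-30*sqrt(57) + 3*sqrt(19) + 27*sqrt(15) + 87*sqrt(5))/299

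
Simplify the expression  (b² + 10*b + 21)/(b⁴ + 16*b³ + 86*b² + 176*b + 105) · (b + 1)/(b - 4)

Factor: b² + 10*b + 21 = (b + 7)·(b + 3);  b⁴ + 16*b³ + 86*b² + 176*b + 105 = (b + 3)·(b + 1)·(b + 5)·(b + 7)
Cancel the common factors (b + 7), (b + 3), (b + 1).

1/(b² + b - 20)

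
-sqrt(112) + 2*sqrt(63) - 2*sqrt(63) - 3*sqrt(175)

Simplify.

sqrt(112) = 4*sqrt(7); 2*sqrt(63) = 6*sqrt(7); 2*sqrt(63) = 6*sqrt(7); 3*sqrt(175) = 15*sqrt(7)
Combine: (-4 + 6 - 6 - 15)·sqrt(7) = -19*sqrt(7)

-19*sqrt(7)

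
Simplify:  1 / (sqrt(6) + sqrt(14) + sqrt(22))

(-2*sqrt(462) - sqrt(22) + 7*sqrt(14) + 15*sqrt(6))/166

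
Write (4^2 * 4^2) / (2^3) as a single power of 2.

4^2 = 2^4; 4^2 = 2^4; 2^3 = 2^3
Combine exponents: 2^5

2^5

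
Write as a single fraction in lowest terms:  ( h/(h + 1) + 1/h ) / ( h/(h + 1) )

Numerator: h/(h + 1) + 1/h = (h² + h + 1)/(h² + h)
Denominator: h/(h + 1) = h/(h + 1)
Divide: ((h² + h + 1)/(h² + h)) · ((h + 1)/h) = (h² + h + 1)/h²

(h² + h + 1)/h²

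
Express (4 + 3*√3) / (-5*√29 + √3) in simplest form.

Multiply numerator and denominator by √3 + 5*√29.
Denominator becomes -722; numerator becomes 4*√3 + 9 + 20*√29 + 15*√87.

(-15*√87 - 20*√29 - 9 - 4*√3)/722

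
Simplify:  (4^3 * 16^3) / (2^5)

2^13

4^3 = 2^6; 16^3 = 2^12; 2^5 = 2^5
Combine exponents: 2^13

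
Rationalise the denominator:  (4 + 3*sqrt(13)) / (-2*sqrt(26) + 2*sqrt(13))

Multiply numerator and denominator by 2*sqrt(13) + 2*sqrt(26).
Denominator becomes -52; numerator becomes 8*sqrt(13) + 8*sqrt(26) + 78 + 78*sqrt(2).

(-39*sqrt(2) - 39 - 4*sqrt(26) - 4*sqrt(13))/26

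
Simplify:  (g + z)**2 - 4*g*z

After expansion: g**2 - 2*g*z + z**2 — a perfect-square trinomial.

(g - z)**2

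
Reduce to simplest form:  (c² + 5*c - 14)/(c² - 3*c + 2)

(c + 7)/(c - 1)

Factor: c² + 5*c - 14 = (c + 7)·(c - 2);  c² - 3*c + 2 = (c - 1)·(c - 2)
Cancel the common factor (c - 2).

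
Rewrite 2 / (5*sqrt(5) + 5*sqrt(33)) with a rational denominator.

(-sqrt(5) + sqrt(33))/70

Multiply numerator and denominator by -5*sqrt(5) + 5*sqrt(33).
Denominator becomes 700; numerator becomes -10*sqrt(5) + 10*sqrt(33).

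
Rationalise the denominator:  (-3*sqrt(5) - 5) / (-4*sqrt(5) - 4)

(sqrt(5) + 5)/8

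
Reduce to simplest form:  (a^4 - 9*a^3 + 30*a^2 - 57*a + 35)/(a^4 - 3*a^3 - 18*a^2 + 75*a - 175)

(a - 1)/(a + 5)

Factor: a^4 - 9*a^3 + 30*a^2 - 57*a + 35 = (a - 1)*(a^2 - 3*a + 7)*(a - 5);  a^4 - 3*a^3 - 18*a^2 + 75*a - 175 = (a^2 - 3*a + 7)*(a - 5)*(a + 5)
Cancel the common factors (a^2 - 3*a + 7), (a - 5).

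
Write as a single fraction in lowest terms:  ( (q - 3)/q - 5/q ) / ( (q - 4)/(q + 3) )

(q^2 - 5*q - 24)/(q^2 - 4*q)

Numerator: (q - 3)/q - 5/q = (q - 8)/q
Denominator: (q - 4)/(q + 3) = (q - 4)/(q + 3)
Divide: ((q - 8)/q) · ((q + 3)/(q - 4)) = (q^2 - 5*q - 24)/(q^2 - 4*q)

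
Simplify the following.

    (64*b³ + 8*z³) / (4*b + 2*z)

16*b² - 8*b*z + 4*z²

Factor as (a+b)(a^2-ab+b^2) with a=(2*z), b=(4*b).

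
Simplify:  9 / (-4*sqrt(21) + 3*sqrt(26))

(-12*sqrt(21) - 9*sqrt(26))/34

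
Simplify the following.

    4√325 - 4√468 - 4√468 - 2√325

4√325 = 20*√13; 4√468 = 24*√13; 4√468 = 24*√13; 2√325 = 10*√13
Combine: (20 - 24 - 24 - 10)·√13 = -38*√13

-38*√13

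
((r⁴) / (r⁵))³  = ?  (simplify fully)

Inside the bracket: (r^-1)
Raise to the power 3: (r^-3)

r^(-3)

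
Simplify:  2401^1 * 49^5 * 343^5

7^29

2401^1 = 7^4; 49^5 = 7^10; 343^5 = 7^15
Combine exponents: 7^29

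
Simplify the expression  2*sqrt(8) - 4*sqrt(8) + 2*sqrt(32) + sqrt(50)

2*sqrt(8) = 4*sqrt(2); 4*sqrt(8) = 8*sqrt(2); 2*sqrt(32) = 8*sqrt(2); sqrt(50) = 5*sqrt(2)
Combine: (4 - 8 + 8 + 5)·sqrt(2) = 9*sqrt(2)

9*sqrt(2)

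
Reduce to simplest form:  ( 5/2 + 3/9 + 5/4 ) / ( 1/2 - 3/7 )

343/6

Numerator: 5/2 + 3/9 + 5/4 = 49/12
Denominator: 1/2 - 3/7 = 1/14
Divide: (49/12) · (14) = 343/6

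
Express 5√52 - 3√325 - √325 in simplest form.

5√52 = 10*√13; 3√325 = 15*√13; √325 = 5*√13
Combine: (10 - 15 - 5)·√13 = -10*√13

-10*√13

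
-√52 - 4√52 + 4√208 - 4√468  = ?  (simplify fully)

-18*√13

√52 = 2*√13; 4√52 = 8*√13; 4√208 = 16*√13; 4√468 = 24*√13
Combine: (-2 - 8 + 16 - 24)·√13 = -18*√13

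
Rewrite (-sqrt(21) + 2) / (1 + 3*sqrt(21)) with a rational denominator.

(-65 + 7*sqrt(21))/188

Multiply numerator and denominator by -3*sqrt(21) + 1.
Denominator becomes -188; numerator becomes -7*sqrt(21) + 65.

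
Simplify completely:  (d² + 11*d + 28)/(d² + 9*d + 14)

(d + 4)/(d + 2)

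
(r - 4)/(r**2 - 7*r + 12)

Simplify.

1/(r - 3)

Factor: r**2 - 7*r + 12 = (r - 3)*(r - 4)
Cancel the common factor (r - 4).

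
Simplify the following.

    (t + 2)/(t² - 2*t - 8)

Factor: t² - 2*t - 8 = (t - 4)·(t + 2)
Cancel the common factor (t + 2).

1/(t - 4)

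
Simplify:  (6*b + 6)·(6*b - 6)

36*b² - 36

Difference of squares with P = 6*b, Q = 6.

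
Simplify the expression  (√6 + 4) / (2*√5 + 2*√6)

(-4*√5 - √30 + 6 + 4*√6)/2

Multiply numerator and denominator by -2*√5 + 2*√6.
Denominator becomes 4; numerator becomes -8*√5 - 2*√30 + 12 + 8*√6.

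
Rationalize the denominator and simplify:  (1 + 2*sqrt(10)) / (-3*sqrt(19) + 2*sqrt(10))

(-6*sqrt(190) - 40 - 3*sqrt(19) - 2*sqrt(10))/131

Multiply numerator and denominator by 2*sqrt(10) + 3*sqrt(19).
Denominator becomes -131; numerator becomes 2*sqrt(10) + 3*sqrt(19) + 40 + 6*sqrt(190).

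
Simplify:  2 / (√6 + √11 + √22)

(-88*√3 - 10*√22 + 34*√11 + 54*√6)/239

Group as (√6 + √11) + √22; multiply by (√6 + √11) - √22, then rationalise the remaining surd.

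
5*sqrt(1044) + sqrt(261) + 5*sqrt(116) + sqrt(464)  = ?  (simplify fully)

5*sqrt(1044) = 30*sqrt(29); sqrt(261) = 3*sqrt(29); 5*sqrt(116) = 10*sqrt(29); sqrt(464) = 4*sqrt(29)
Combine: (30 + 3 + 10 + 4)·sqrt(29) = 47*sqrt(29)

47*sqrt(29)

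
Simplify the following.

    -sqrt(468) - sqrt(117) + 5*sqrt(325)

16*sqrt(13)

sqrt(468) = 6*sqrt(13); sqrt(117) = 3*sqrt(13); 5*sqrt(325) = 25*sqrt(13)
Combine: (-6 - 3 + 25)·sqrt(13) = 16*sqrt(13)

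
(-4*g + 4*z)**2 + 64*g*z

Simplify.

After expansion: 16*g**2 + 32*g*z + 16*z**2 — a perfect-square trinomial.

16*(g + z)**2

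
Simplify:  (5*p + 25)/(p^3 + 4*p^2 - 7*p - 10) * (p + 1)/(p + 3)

5/(p^2 + p - 6)

Factor: 5*p + 25 = 5*(p + 5);  p^3 + 4*p^2 - 7*p - 10 = (p + 5)*(p + 1)*(p - 2)
Cancel the common factors (p + 5), (p + 1).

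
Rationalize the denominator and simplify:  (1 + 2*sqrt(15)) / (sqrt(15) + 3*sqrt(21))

(-30 - sqrt(15) + 3*sqrt(21) + 18*sqrt(35))/174

Multiply numerator and denominator by -3*sqrt(21) + sqrt(15).
Denominator becomes -174; numerator becomes -18*sqrt(35) - 3*sqrt(21) + sqrt(15) + 30.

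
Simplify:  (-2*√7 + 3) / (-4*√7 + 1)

(-10*√7 + 53)/111

Multiply numerator and denominator by 1 + 4*√7.
Denominator becomes -111; numerator becomes -53 + 10*√7.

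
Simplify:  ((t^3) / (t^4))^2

t^(-2)

Inside the bracket: (t^-1)
Raise to the power 2: (t^-2)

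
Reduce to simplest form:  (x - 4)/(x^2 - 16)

Factor: x^2 - 16 = (x - 4)*(x + 4)
Cancel the common factor (x - 4).

1/(x + 4)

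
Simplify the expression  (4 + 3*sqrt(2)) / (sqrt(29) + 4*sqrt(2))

(-3*sqrt(58) - 4*sqrt(29) + 16*sqrt(2) + 24)/3

Multiply numerator and denominator by -sqrt(29) + 4*sqrt(2).
Denominator becomes 3; numerator becomes -3*sqrt(58) - 4*sqrt(29) + 16*sqrt(2) + 24.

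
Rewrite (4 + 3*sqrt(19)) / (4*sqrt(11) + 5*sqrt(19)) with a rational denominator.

Multiply numerator and denominator by -4*sqrt(11) + 5*sqrt(19).
Denominator becomes 299; numerator becomes -12*sqrt(209) - 16*sqrt(11) + 20*sqrt(19) + 285.

(-12*sqrt(209) - 16*sqrt(11) + 20*sqrt(19) + 285)/299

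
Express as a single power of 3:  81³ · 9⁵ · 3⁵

81³ = 3^12; 9⁵ = 3^10; 3⁵ = 3^5
Combine exponents: 3^27

3^27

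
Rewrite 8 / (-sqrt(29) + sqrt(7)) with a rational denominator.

(-4*sqrt(29) - 4*sqrt(7))/11

Multiply numerator and denominator by sqrt(7) + sqrt(29).
Denominator becomes -22; numerator becomes 8*sqrt(7) + 8*sqrt(29).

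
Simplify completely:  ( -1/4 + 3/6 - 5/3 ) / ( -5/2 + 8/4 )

Numerator: -1/4 + 3/6 - 5/3 = -17/12
Denominator: -5/2 + 8/4 = -1/2
Divide: (-17/12) · (-2) = 17/6

17/6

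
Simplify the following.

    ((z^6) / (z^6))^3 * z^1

Inside the bracket: 1
Raise to the power 3: 1
Multiply by z^1: add exponents.

z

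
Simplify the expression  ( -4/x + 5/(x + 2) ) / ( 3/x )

Numerator: -4/x + 5/(x + 2) = (x - 8)/(x^2 + 2*x)
Denominator: 3/x = 3/x
Divide: ((x - 8)/(x^2 + 2*x)) · (x/3) = (x - 8)/(3*x + 6)

(x - 8)/(3*x + 6)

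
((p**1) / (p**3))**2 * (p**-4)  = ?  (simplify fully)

Inside the bracket: (p**-2)
Raise to the power 2: (p**-4)
Multiply by (p**-4): add exponents.

p**(-8)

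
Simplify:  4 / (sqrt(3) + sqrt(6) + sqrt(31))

(-28*sqrt(6) - 34*sqrt(3) + 6*sqrt(62) + 22*sqrt(31))/103

Group as (sqrt(6) + sqrt(31)) + sqrt(3); multiply by (sqrt(6) + sqrt(31)) - sqrt(3), then rationalise the remaining surd.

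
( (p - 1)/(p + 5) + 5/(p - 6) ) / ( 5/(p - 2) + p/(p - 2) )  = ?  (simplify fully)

(p³ - 4*p² + 35*p - 62)/(p³ + 4*p² - 35*p - 150)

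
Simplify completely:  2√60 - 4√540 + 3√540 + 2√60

2√60 = 4*√15; 4√540 = 24*√15; 3√540 = 18*√15; 2√60 = 4*√15
Combine: (4 - 24 + 18 + 4)·√15 = 2*√15

2*√15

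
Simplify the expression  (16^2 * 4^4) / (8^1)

16^2 = 2^8; 4^4 = 2^8; 8^1 = 2^3
Combine exponents: 2^13

2^13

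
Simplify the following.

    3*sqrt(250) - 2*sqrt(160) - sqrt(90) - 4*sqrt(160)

3*sqrt(250) = 15*sqrt(10); 2*sqrt(160) = 8*sqrt(10); sqrt(90) = 3*sqrt(10); 4*sqrt(160) = 16*sqrt(10)
Combine: (15 - 8 - 3 - 16)·sqrt(10) = -12*sqrt(10)

-12*sqrt(10)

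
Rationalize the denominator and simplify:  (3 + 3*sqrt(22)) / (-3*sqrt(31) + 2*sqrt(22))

(-9*sqrt(682) - 132 - 9*sqrt(31) - 6*sqrt(22))/191

Multiply numerator and denominator by 2*sqrt(22) + 3*sqrt(31).
Denominator becomes -191; numerator becomes 6*sqrt(22) + 9*sqrt(31) + 132 + 9*sqrt(682).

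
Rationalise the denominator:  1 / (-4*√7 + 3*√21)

(4*√7 + 3*√21)/77

Multiply numerator and denominator by 4*√7 + 3*√21.
Denominator becomes 77; numerator becomes 4*√7 + 3*√21.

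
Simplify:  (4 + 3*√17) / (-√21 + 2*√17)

Multiply numerator and denominator by √21 + 2*√17.
Denominator becomes 47; numerator becomes 4*√21 + 8*√17 + 3*√357 + 102.

(4*√21 + 8*√17 + 3*√357 + 102)/47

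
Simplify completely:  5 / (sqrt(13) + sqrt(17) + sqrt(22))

(-sqrt(4862) + 4*sqrt(22) + 9*sqrt(17) + 13*sqrt(13))/82

Group as (sqrt(17) + sqrt(22)) + sqrt(13); multiply by (sqrt(17) + sqrt(22)) - sqrt(13), then rationalise the remaining surd.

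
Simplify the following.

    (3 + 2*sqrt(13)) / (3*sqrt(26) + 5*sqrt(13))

Multiply numerator and denominator by -3*sqrt(26) + 5*sqrt(13).
Denominator becomes 91; numerator becomes -78*sqrt(2) - 9*sqrt(26) + 15*sqrt(13) + 130.

(-78*sqrt(2) - 9*sqrt(26) + 15*sqrt(13) + 130)/91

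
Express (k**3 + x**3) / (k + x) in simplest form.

Factor as (a+b)(a**2-ab+b**2) with a=x, b=k.

k**2 - k*x + x**2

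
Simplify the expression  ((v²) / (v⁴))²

v^(-4)

Inside the bracket: (v^-2)
Raise to the power 2: (v^-4)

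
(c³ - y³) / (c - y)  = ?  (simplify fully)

c² + c*y + y²

Apply the difference-of-cubes factorisation and cancel (c - y).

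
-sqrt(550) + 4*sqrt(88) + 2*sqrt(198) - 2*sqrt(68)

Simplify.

-4*sqrt(17) + 9*sqrt(22)

sqrt(550) = 5*sqrt(22); 4*sqrt(88) = 8*sqrt(22); 2*sqrt(198) = 6*sqrt(22); 2*sqrt(68) = 4*sqrt(17)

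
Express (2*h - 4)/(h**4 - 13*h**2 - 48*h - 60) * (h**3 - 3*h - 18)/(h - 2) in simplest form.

Factor: 2*h - 4 = 2*(h - 2);  h**4 - 13*h**2 - 48*h - 60 = (h**2 + 3*h + 6)*(h + 2)*(h - 5);  h**3 - 3*h - 18 = (h**2 + 3*h + 6)*(h - 3)
Cancel the common factors (h**2 + 3*h + 6), (h - 2).

(2*h - 6)/(h**2 - 3*h - 10)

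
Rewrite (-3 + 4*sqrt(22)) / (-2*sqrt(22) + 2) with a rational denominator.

(-85 - sqrt(22))/42

Multiply numerator and denominator by 2 + 2*sqrt(22).
Denominator becomes -84; numerator becomes 2*sqrt(22) + 170.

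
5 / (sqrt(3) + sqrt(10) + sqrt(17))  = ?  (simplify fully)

Group as (sqrt(3) + sqrt(10)) + sqrt(17); multiply by (sqrt(3) + sqrt(10)) - sqrt(17), then rationalise the remaining surd.

(-5*sqrt(510) - 10*sqrt(17) + 25*sqrt(10) + 60*sqrt(3))/52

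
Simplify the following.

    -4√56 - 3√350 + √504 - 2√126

4√56 = 8*√14; 3√350 = 15*√14; √504 = 6*√14; 2√126 = 6*√14
Combine: (-8 - 15 + 6 - 6)·√14 = -23*√14

-23*√14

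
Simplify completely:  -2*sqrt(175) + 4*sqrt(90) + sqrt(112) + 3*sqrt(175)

2*sqrt(175) = 10*sqrt(7); 4*sqrt(90) = 12*sqrt(10); sqrt(112) = 4*sqrt(7); 3*sqrt(175) = 15*sqrt(7)

9*sqrt(7) + 12*sqrt(10)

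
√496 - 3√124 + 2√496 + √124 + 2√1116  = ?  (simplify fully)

√496 = 4*√31; 3√124 = 6*√31; 2√496 = 8*√31; √124 = 2*√31; 2√1116 = 12*√31
Combine: (4 - 6 + 8 + 2 + 12)·√31 = 20*√31

20*√31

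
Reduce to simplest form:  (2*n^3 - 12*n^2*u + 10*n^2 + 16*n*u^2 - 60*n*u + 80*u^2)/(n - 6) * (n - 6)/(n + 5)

Factor: 2*n^3 - 12*n^2*u + 10*n^2 + 16*n*u^2 - 60*n*u + 80*u^2 = 2*(n - 4*u)*(n + 5)*(n - 2*u)
Cancel the common factors (n + 5), (n - 6).

2*n^2 - 12*n*u + 16*u^2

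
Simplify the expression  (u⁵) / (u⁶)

1/u

Quotient: (u^-1)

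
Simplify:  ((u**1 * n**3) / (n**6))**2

Inside the bracket: u**1 * (n**-3)
Raise to the power 2: u**2 * (n**-6)

u**2/n**6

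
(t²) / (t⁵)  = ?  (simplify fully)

t^(-3)

Quotient: (t^-3)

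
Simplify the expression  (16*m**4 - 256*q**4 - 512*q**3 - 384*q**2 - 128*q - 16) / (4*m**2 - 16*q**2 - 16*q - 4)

4*m**2 + 16*q**2 + 16*q + 4

16*m**4 - 256*q**4 - 512*q**3 - 384*q**2 - 128*q - 16 factors as -16*(-m + 2*q + 1)*(m + 2*q + 1)*(m**2 + 4*q**2 + 4*q + 1).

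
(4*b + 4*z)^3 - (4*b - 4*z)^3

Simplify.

128*z*(3*b^2 + z^2)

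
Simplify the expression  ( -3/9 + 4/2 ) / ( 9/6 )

10/9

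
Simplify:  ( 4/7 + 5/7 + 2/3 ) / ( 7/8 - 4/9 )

984/217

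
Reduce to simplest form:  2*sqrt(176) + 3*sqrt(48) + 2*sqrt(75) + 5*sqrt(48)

8*sqrt(11) + 42*sqrt(3)

2*sqrt(176) = 8*sqrt(11); 3*sqrt(48) = 12*sqrt(3); 2*sqrt(75) = 10*sqrt(3); 5*sqrt(48) = 20*sqrt(3)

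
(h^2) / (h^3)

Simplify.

1/h

Quotient: (h^-1)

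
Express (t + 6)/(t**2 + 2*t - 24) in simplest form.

Factor: t**2 + 2*t - 24 = (t + 6)*(t - 4)
Cancel the common factor (t + 6).

1/(t - 4)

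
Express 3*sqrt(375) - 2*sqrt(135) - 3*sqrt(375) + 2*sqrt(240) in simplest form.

2*sqrt(15)

3*sqrt(375) = 15*sqrt(15); 2*sqrt(135) = 6*sqrt(15); 3*sqrt(375) = 15*sqrt(15); 2*sqrt(240) = 8*sqrt(15)
Combine: (15 - 6 - 15 + 8)·sqrt(15) = 2*sqrt(15)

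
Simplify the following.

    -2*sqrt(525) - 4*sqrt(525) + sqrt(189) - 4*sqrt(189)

2*sqrt(525) = 10*sqrt(21); 4*sqrt(525) = 20*sqrt(21); sqrt(189) = 3*sqrt(21); 4*sqrt(189) = 12*sqrt(21)
Combine: (-10 - 20 + 3 - 12)·sqrt(21) = -39*sqrt(21)

-39*sqrt(21)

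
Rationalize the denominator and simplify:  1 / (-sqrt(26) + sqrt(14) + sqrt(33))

Group as (sqrt(14) + sqrt(33)) - sqrt(26); multiply by (sqrt(14) + sqrt(33)) + sqrt(26), then rationalise the remaining surd.

(-21*sqrt(26) + 7*sqrt(33) + 45*sqrt(14) + 4*sqrt(3003))/1407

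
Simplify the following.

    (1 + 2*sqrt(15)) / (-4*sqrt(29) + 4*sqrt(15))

(-2*sqrt(435) - 30 - sqrt(29) - sqrt(15))/56

Multiply numerator and denominator by 4*sqrt(15) + 4*sqrt(29).
Denominator becomes -224; numerator becomes 4*sqrt(15) + 4*sqrt(29) + 120 + 8*sqrt(435).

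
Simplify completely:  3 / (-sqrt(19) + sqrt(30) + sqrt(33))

Group as (sqrt(30) + sqrt(33)) - sqrt(19); multiply by (sqrt(30) + sqrt(33)) + sqrt(19), then rationalise the remaining surd.

(-66*sqrt(19) + 24*sqrt(33) + 33*sqrt(30) + 9*sqrt(2090))/1012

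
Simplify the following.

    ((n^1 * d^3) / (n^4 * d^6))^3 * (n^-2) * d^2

1/(d^7*n^11)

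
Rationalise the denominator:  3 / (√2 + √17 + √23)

(-√782 - 2*√23 + 4*√17 + 19*√2)/20

Group as (√17 + √23) + √2; multiply by (√17 + √23) - √2, then rationalise the remaining surd.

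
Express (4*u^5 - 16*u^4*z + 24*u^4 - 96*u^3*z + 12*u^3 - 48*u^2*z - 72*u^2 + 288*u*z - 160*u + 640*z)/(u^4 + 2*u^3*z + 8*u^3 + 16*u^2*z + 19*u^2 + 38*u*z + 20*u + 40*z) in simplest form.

Factor: 4*u^5 - 16*u^4*z + 24*u^4 - 96*u^3*z + 12*u^3 - 48*u^2*z - 72*u^2 + 288*u*z - 160*u + 640*z = 4*(u - 2)*(u^2 + 3*u + 4)*(u + 5)*(u - 4*z);  u^4 + 2*u^3*z + 8*u^3 + 16*u^2*z + 19*u^2 + 38*u*z + 20*u + 40*z = (u + 2*z)*(u^2 + 3*u + 4)*(u + 5)
Cancel the common factors (u^2 + 3*u + 4), (u + 5).

(4*u^2 - 16*u*z - 8*u + 32*z)/(u + 2*z)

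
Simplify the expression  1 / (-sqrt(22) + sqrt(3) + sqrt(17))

Group as (sqrt(3) + sqrt(17)) - sqrt(22); multiply by (sqrt(3) + sqrt(17)) + sqrt(22), then rationalise the remaining surd.

(sqrt(22) + 4*sqrt(17) + 18*sqrt(3) + sqrt(1122))/100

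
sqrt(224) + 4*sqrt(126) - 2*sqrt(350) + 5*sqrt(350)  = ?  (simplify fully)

31*sqrt(14)

sqrt(224) = 4*sqrt(14); 4*sqrt(126) = 12*sqrt(14); 2*sqrt(350) = 10*sqrt(14); 5*sqrt(350) = 25*sqrt(14)
Combine: (4 + 12 - 10 + 25)·sqrt(14) = 31*sqrt(14)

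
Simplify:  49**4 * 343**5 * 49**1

49**4 = 7**8; 343**5 = 7**15; 49**1 = 7**2
Combine exponents: 7**25

7**25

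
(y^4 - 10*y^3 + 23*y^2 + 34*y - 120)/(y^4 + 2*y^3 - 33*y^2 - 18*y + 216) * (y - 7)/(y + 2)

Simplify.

(y^2 - 12*y + 35)/(y^2 + 9*y + 18)

Factor: y^4 - 10*y^3 + 23*y^2 + 34*y - 120 = (y + 2)*(y - 5)*(y - 4)*(y - 3);  y^4 + 2*y^3 - 33*y^2 - 18*y + 216 = (y + 3)*(y - 3)*(y - 4)*(y + 6)
Cancel the common factors (y - 3), (y + 2), (y - 4).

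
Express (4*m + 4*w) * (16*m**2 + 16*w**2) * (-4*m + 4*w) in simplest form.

-256*m**4 + 256*w**4

Pair the conjugate factors: ((4*w)+(4*m))((4*w)-(4*m)) = -16*m**2 + 16*w**2, then repeat with the next factor.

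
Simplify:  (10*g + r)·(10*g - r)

(10*g)^2 - (r)^2 = 100*g² - r².

100*g² - r²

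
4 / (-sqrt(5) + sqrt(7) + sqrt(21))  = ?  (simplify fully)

(-92*sqrt(5) - 36*sqrt(21) + 76*sqrt(7) + 56*sqrt(15))/59

Group as (sqrt(7) + sqrt(21)) - sqrt(5); multiply by (sqrt(7) + sqrt(21)) + sqrt(5), then rationalise the remaining surd.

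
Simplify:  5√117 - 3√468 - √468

5√117 = 15*√13; 3√468 = 18*√13; √468 = 6*√13
Combine: (15 - 18 - 6)·√13 = -9*√13

-9*√13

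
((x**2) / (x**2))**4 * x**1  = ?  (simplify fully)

x

Inside the bracket: 1
Raise to the power 4: 1
Multiply by x**1: add exponents.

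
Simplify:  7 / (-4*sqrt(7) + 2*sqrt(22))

(-14*sqrt(7) - 7*sqrt(22))/12

Multiply numerator and denominator by 2*sqrt(22) + 4*sqrt(7).
Denominator becomes -24; numerator becomes 14*sqrt(22) + 28*sqrt(7).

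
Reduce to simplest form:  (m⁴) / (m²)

Quotient: m²

m²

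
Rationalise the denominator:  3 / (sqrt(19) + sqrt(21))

Multiply numerator and denominator by -sqrt(21) + sqrt(19).
Denominator becomes -2; numerator becomes -3*sqrt(21) + 3*sqrt(19).

(-3*sqrt(19) + 3*sqrt(21))/2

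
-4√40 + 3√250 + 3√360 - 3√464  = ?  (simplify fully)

-12*√29 + 25*√10

4√40 = 8*√10; 3√250 = 15*√10; 3√360 = 18*√10; 3√464 = 12*√29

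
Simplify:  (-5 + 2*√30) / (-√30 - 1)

Multiply numerator and denominator by -1 + √30.
Denominator becomes -29; numerator becomes -7*√30 + 65.

(-65 + 7*√30)/29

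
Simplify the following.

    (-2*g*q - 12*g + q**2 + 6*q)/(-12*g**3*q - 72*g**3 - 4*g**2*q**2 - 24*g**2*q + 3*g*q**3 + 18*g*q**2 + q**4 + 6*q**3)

Factor: -2*g*q - 12*g + q**2 + 6*q = (-2*g + q)*(q + 6);  -12*g**3*q - 72*g**3 - 4*g**2*q**2 - 24*g**2*q + 3*g*q**3 + 18*g*q**2 + q**4 + 6*q**3 = (3*g + q)*(-2*g + q)*(q + 6)*(2*g + q)
Cancel the common factors (-2*g + q), (q + 6).

1/(6*g**2 + 5*g*q + q**2)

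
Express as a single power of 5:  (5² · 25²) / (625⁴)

5^(-10)

5² = 5^2; 25² = 5^4; 625⁴ = 5^16
Combine exponents: 5^(-10)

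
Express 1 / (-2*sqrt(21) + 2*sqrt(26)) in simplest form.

Multiply numerator and denominator by 2*sqrt(21) + 2*sqrt(26).
Denominator becomes 20; numerator becomes 2*sqrt(21) + 2*sqrt(26).

(sqrt(21) + sqrt(26))/10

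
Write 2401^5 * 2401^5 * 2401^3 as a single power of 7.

2401^5 = 7^20; 2401^5 = 7^20; 2401^3 = 7^12
Combine exponents: 7^52

7^52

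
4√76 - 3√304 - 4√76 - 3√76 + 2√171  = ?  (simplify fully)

-12*√19

4√76 = 8*√19; 3√304 = 12*√19; 4√76 = 8*√19; 3√76 = 6*√19; 2√171 = 6*√19
Combine: (8 - 12 - 8 - 6 + 6)·√19 = -12*√19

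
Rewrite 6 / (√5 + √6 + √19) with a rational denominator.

Group as (√5 + √19) + √6; multiply by (√5 + √19) - √6, then rationalise the remaining surd.

(-3*√570 - 12*√19 + 27*√6 + 30*√5)/14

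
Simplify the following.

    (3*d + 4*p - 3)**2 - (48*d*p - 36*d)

Expand the square and combine the (48*d*p - 36*d) term.

(3*d - 4*p + 3)**2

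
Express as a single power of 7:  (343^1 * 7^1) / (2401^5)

343^1 = 7^3; 7^1 = 7^1; 2401^5 = 7^20
Combine exponents: 7^(-16)

7^(-16)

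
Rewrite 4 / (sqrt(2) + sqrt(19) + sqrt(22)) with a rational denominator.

Group as (sqrt(2) + sqrt(22)) + sqrt(19); multiply by (sqrt(2) + sqrt(22)) - sqrt(19), then rationalise the remaining surd.

(-16*sqrt(209) - 4*sqrt(22) + 20*sqrt(19) + 156*sqrt(2))/151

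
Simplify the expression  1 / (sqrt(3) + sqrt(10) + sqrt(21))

(-3*sqrt(70) - 4*sqrt(21) + 7*sqrt(10) + 14*sqrt(3))/28

Group as (sqrt(10) + sqrt(21)) + sqrt(3); multiply by (sqrt(10) + sqrt(21)) - sqrt(3), then rationalise the remaining surd.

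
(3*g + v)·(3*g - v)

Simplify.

9*g² - v²

Product of conjugates: (P+Q)(P-Q) = P^2 - Q^2.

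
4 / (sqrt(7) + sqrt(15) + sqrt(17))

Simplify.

(-8*sqrt(1785) + 20*sqrt(17) + 36*sqrt(15) + 100*sqrt(7))/395

Group as (sqrt(7) + sqrt(15)) + sqrt(17); multiply by (sqrt(7) + sqrt(15)) - sqrt(17), then rationalise the remaining surd.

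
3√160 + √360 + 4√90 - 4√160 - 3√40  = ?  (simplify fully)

3√160 = 12*√10; √360 = 6*√10; 4√90 = 12*√10; 4√160 = 16*√10; 3√40 = 6*√10
Combine: (12 + 6 + 12 - 16 - 6)·√10 = 8*√10

8*√10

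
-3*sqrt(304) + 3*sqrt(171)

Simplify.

3*sqrt(304) = 12*sqrt(19); 3*sqrt(171) = 9*sqrt(19)
Combine: (-12 + 9)·sqrt(19) = -3*sqrt(19)

-3*sqrt(19)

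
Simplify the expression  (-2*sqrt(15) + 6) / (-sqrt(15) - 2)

Multiply numerator and denominator by -2 + sqrt(15).
Denominator becomes -11; numerator becomes -42 + 10*sqrt(15).

(-10*sqrt(15) + 42)/11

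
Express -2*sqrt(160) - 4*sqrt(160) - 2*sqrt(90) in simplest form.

2*sqrt(160) = 8*sqrt(10); 4*sqrt(160) = 16*sqrt(10); 2*sqrt(90) = 6*sqrt(10)
Combine: (-8 - 16 - 6)·sqrt(10) = -30*sqrt(10)

-30*sqrt(10)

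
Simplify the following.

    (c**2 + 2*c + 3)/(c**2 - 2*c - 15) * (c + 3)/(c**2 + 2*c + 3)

Factor: c**2 - 2*c - 15 = (c + 3)*(c - 5)
Cancel the common factors (c**2 + 2*c + 3), (c + 3).

1/(c - 5)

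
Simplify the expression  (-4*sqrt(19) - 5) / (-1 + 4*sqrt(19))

(-103 - 8*sqrt(19))/101

Multiply numerator and denominator by -4*sqrt(19) - 1.
Denominator becomes -303; numerator becomes 24*sqrt(19) + 309.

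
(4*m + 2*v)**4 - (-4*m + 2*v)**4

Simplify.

256*m*v*(4*m**2 + v**2)

Write as f((2*v),(4*m)) - f((2*v),-(4*m)) and expand.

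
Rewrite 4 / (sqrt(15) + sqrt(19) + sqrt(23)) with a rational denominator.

Group as (sqrt(15) + sqrt(19)) + sqrt(23); multiply by (sqrt(15) + sqrt(19)) - sqrt(23), then rationalise the remaining surd.

(-8*sqrt(6555) + 44*sqrt(23) + 76*sqrt(19) + 108*sqrt(15))/1019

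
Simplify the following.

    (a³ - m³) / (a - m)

a² + a*m + m²

Factor as (a-b)(a^2+ab+b^2) with a=a, b=m.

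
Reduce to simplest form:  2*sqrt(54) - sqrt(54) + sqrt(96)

2*sqrt(54) = 6*sqrt(6); sqrt(54) = 3*sqrt(6); sqrt(96) = 4*sqrt(6)
Combine: (6 - 3 + 4)·sqrt(6) = 7*sqrt(6)

7*sqrt(6)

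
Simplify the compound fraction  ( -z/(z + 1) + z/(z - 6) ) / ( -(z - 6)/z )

Numerator: -z/(z + 1) + z/(z - 6) = 7*z/(z² - 5*z - 6)
Denominator: -(z - 6)/z = (-z + 6)/z
Divide: (7*z/(z² - 5*z - 6)) · (z/(-z + 6)) = -7*z²/(z³ - 11*z² + 24*z + 36)

-7*z²/(z³ - 11*z² + 24*z + 36)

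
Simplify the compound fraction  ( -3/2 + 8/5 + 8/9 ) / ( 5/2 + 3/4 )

178/585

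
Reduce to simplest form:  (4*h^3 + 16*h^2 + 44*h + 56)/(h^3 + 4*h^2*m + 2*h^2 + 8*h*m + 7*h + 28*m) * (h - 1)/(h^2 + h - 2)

Factor: 4*h^3 + 16*h^2 + 44*h + 56 = 4*(h + 2)*(h^2 + 2*h + 7);  h^3 + 4*h^2*m + 2*h^2 + 8*h*m + 7*h + 28*m = (h + 4*m)*(h^2 + 2*h + 7);  h^2 + h - 2 = (h - 1)*(h + 2)
Cancel the common factors (h^2 + 2*h + 7), (h + 2), (h - 1).

4/(h + 4*m)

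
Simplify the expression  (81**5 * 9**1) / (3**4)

3**18

81**5 = 3**20; 9**1 = 3**2; 3**4 = 3**4
Combine exponents: 3**18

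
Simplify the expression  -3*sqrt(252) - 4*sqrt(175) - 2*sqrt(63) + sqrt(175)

3*sqrt(252) = 18*sqrt(7); 4*sqrt(175) = 20*sqrt(7); 2*sqrt(63) = 6*sqrt(7); sqrt(175) = 5*sqrt(7)
Combine: (-18 - 20 - 6 + 5)·sqrt(7) = -39*sqrt(7)

-39*sqrt(7)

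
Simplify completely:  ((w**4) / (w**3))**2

w**2

Inside the bracket: w**1
Raise to the power 2: w**2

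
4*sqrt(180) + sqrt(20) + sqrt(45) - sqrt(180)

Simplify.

23*sqrt(5)

4*sqrt(180) = 24*sqrt(5); sqrt(20) = 2*sqrt(5); sqrt(45) = 3*sqrt(5); sqrt(180) = 6*sqrt(5)
Combine: (24 + 2 + 3 - 6)·sqrt(5) = 23*sqrt(5)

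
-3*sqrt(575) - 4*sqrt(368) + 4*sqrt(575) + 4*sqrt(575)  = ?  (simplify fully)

9*sqrt(23)

3*sqrt(575) = 15*sqrt(23); 4*sqrt(368) = 16*sqrt(23); 4*sqrt(575) = 20*sqrt(23); 4*sqrt(575) = 20*sqrt(23)
Combine: (-15 - 16 + 20 + 20)·sqrt(23) = 9*sqrt(23)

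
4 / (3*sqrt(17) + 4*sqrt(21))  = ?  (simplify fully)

Multiply numerator and denominator by -4*sqrt(21) + 3*sqrt(17).
Denominator becomes -183; numerator becomes -16*sqrt(21) + 12*sqrt(17).

(-12*sqrt(17) + 16*sqrt(21))/183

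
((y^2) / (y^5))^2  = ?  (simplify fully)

y^(-6)

Inside the bracket: (y^-3)
Raise to the power 2: (y^-6)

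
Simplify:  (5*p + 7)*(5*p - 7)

25*p^2 - 49

Product of conjugates: (P+Q)(P-Q) = P^2 - Q^2.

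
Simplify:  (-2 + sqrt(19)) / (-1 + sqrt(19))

(-sqrt(19) + 17)/18

Multiply numerator and denominator by -sqrt(19) - 1.
Denominator becomes -18; numerator becomes -17 + sqrt(19).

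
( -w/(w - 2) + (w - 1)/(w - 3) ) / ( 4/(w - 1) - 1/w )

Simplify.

(2*w^2 - 2*w)/(3*w^3 - 14*w^2 + 13*w + 6)

Numerator: -w/(w - 2) + (w - 1)/(w - 3) = 2/(w^2 - 5*w + 6)
Denominator: 4/(w - 1) - 1/w = (3*w + 1)/(w^2 - w)
Divide: (2/(w^2 - 5*w + 6)) · ((w^2 - w)/(3*w + 1)) = (2*w^2 - 2*w)/(3*w^3 - 14*w^2 + 13*w + 6)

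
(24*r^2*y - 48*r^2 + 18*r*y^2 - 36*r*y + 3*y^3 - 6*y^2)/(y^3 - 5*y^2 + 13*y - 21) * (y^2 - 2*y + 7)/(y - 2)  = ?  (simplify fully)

Factor: 24*r^2*y - 48*r^2 + 18*r*y^2 - 36*r*y + 3*y^3 - 6*y^2 = 3*(4*r + y)*(2*r + y)*(y - 2);  y^3 - 5*y^2 + 13*y - 21 = (y^2 - 2*y + 7)*(y - 3)
Cancel the common factors (y^2 - 2*y + 7), (y - 2).

(24*r^2 + 18*r*y + 3*y^2)/(y - 3)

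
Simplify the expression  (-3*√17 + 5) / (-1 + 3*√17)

(-37 + 3*√17)/38

Multiply numerator and denominator by -3*√17 - 1.
Denominator becomes -152; numerator becomes -12*√17 + 148.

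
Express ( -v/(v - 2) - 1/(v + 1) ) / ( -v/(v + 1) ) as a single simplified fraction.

(v² + 2*v - 2)/(v² - 2*v)

Numerator: -v/(v - 2) - 1/(v + 1) = (-v² - 2*v + 2)/(v² - v - 2)
Denominator: -v/(v + 1) = -v/(v + 1)
Divide: ((-v² - 2*v + 2)/(v² - v - 2)) · (-(v + 1)/v) = (v² + 2*v - 2)/(v² - 2*v)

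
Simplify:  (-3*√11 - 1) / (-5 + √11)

Multiply numerator and denominator by -5 - √11.
Denominator becomes 14; numerator becomes 38 + 16*√11.

(19 + 8*√11)/7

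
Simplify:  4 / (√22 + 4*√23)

(-2*√22 + 8*√23)/173

Multiply numerator and denominator by -4*√23 + √22.
Denominator becomes -346; numerator becomes -16*√23 + 4*√22.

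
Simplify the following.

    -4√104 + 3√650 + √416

4√104 = 8*√26; 3√650 = 15*√26; √416 = 4*√26
Combine: (-8 + 15 + 4)·√26 = 11*√26

11*√26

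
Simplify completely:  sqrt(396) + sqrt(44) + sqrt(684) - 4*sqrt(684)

-18*sqrt(19) + 8*sqrt(11)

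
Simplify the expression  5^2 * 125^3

5^11

5^2 = 5^2; 125^3 = 5^9
Combine exponents: 5^11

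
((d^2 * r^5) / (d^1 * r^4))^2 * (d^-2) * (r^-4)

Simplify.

r^(-2)

Inside the bracket: d^1 * r^1
Raise to the power 2: d^2 * r^2
Multiply by (d^-2) * (r^-4): add exponents.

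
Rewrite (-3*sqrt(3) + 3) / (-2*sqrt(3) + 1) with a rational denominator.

(-3*sqrt(3) + 15)/11

Multiply numerator and denominator by 1 + 2*sqrt(3).
Denominator becomes -11; numerator becomes -15 + 3*sqrt(3).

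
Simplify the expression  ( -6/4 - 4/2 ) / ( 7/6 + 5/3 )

Numerator: -6/4 - 4/2 = -7/2
Denominator: 7/6 + 5/3 = 17/6
Divide: (-7/2) · (6/17) = -21/17

-21/17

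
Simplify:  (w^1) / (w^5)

w^(-4)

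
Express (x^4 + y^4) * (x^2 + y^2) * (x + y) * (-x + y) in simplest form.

-x^8 + y^8

(y+x)(y-x) = -x^2 + y^2; continue pairing.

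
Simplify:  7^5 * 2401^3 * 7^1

7^18

7^5 = 7^5; 2401^3 = 7^12; 7^1 = 7^1
Combine exponents: 7^18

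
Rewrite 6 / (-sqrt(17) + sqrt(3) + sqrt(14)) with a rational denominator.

(3*sqrt(14) + 14*sqrt(3) + sqrt(714))/14

Group as (sqrt(3) + sqrt(14)) - sqrt(17); multiply by (sqrt(3) + sqrt(14)) + sqrt(17), then rationalise the remaining surd.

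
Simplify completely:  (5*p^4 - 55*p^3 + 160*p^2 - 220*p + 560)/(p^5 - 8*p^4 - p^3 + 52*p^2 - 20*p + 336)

5/(p + 3)

Factor: 5*p^4 - 55*p^3 + 160*p^2 - 220*p + 560 = 5*(p - 4)*(p^2 + 4)*(p - 7);  p^5 - 8*p^4 - p^3 + 52*p^2 - 20*p + 336 = (p + 3)*(p^2 + 4)*(p - 7)*(p - 4)
Cancel the common factors (p^2 + 4), (p - 4), (p - 7).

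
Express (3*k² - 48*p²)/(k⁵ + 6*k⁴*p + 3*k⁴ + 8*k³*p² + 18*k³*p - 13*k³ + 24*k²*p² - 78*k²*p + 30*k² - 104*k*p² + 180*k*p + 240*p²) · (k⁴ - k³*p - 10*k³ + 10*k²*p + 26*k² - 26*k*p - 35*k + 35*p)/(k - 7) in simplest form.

Factor: 3*k² - 48*p² = 3·(k - 4*p)·(k + 4*p);  k⁵ + 6*k⁴*p + 3*k⁴ + 8*k³*p² + 18*k³*p - 13*k³ + 24*k²*p² - 78*k²*p + 30*k² - 104*k*p² + 180*k*p + 240*p² = (k² - 3*k + 5)·(k + 4*p)·(k + 6)·(k + 2*p);  k⁴ - k³*p - 10*k³ + 10*k²*p + 26*k² - 26*k*p - 35*k + 35*p = (k - p)·(k - 7)·(k² - 3*k + 5)
Cancel the common factors (k² - 3*k + 5), (k + 4*p), (k - 7).

(3*k² - 15*k*p + 12*p²)/(k² + 2*k*p + 6*k + 12*p)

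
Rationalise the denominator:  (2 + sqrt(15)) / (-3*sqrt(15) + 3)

(-17 - 3*sqrt(15))/42

Multiply numerator and denominator by 3 + 3*sqrt(15).
Denominator becomes -126; numerator becomes 9*sqrt(15) + 51.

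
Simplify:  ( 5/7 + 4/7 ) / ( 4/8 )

18/7

Numerator: 5/7 + 4/7 = 9/7
Denominator: 4/8 = 1/2
Divide: (9/7) · (2) = 18/7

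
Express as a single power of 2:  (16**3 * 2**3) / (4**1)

16**3 = 2**12; 2**3 = 2**3; 4**1 = 2**2
Combine exponents: 2**13

2**13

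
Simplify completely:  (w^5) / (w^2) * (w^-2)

Quotient: w^3
Multiply by (w^-2): add exponents.

w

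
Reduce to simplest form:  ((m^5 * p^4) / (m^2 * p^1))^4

Inside the bracket: m^3 * p^3
Raise to the power 4: m^12 * p^12

m^12*p^12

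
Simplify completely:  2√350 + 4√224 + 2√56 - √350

25*√14

2√350 = 10*√14; 4√224 = 16*√14; 2√56 = 4*√14; √350 = 5*√14
Combine: (10 + 16 + 4 - 5)·√14 = 25*√14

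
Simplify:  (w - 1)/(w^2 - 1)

1/(w + 1)

Factor: w^2 - 1 = (w - 1)*(w + 1)
Cancel the common factor (w - 1).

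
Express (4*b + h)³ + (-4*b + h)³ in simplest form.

Write as f(h,(4*b)) + f(h,-(4*b)) and expand.

2*h*(48*b² + h²)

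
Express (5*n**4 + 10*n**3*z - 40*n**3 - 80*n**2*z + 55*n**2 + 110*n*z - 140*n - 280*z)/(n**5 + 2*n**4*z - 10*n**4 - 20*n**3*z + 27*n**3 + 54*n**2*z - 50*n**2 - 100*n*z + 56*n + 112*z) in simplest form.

5/(n - 2)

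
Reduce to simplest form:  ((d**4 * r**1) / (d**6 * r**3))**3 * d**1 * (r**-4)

Inside the bracket: (d**-2) * (r**-2)
Raise to the power 3: (d**-6) * (r**-6)
Multiply by d**1 * (r**-4): add exponents.

1/(d**5*r**10)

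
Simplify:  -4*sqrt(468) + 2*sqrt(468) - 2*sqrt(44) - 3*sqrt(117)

4*sqrt(468) = 24*sqrt(13); 2*sqrt(468) = 12*sqrt(13); 2*sqrt(44) = 4*sqrt(11); 3*sqrt(117) = 9*sqrt(13)

-21*sqrt(13) - 4*sqrt(11)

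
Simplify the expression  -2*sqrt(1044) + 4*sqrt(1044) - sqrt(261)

2*sqrt(1044) = 12*sqrt(29); 4*sqrt(1044) = 24*sqrt(29); sqrt(261) = 3*sqrt(29)
Combine: (-12 + 24 - 3)·sqrt(29) = 9*sqrt(29)

9*sqrt(29)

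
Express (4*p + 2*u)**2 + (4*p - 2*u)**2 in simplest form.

32*p**2 + 8*u**2

Binomially expand both and collect terms in (4*p), (2*u).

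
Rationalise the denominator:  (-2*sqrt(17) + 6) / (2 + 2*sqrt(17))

Multiply numerator and denominator by -2*sqrt(17) + 2.
Denominator becomes -64; numerator becomes -16*sqrt(17) + 80.

(-5 + sqrt(17))/4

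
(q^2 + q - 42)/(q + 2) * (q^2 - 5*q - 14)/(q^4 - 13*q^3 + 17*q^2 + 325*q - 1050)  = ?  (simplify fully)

(q + 7)/(q^2 - 25)

Factor: q^2 + q - 42 = (q - 6)*(q + 7);  q^2 - 5*q - 14 = (q - 7)*(q + 2);  q^4 - 13*q^3 + 17*q^2 + 325*q - 1050 = (q + 5)*(q - 6)*(q - 5)*(q - 7)
Cancel the common factors (q - 7), (q + 2), (q - 6).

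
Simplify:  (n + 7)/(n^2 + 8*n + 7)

Factor: n^2 + 8*n + 7 = (n + 7)*(n + 1)
Cancel the common factor (n + 7).

1/(n + 1)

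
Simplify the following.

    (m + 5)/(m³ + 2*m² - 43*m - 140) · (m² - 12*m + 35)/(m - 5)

1/(m + 4)

Factor: m³ + 2*m² - 43*m - 140 = (m - 7)·(m + 5)·(m + 4);  m² - 12*m + 35 = (m - 5)·(m - 7)
Cancel the common factors (m - 7), (m - 5), (m + 5).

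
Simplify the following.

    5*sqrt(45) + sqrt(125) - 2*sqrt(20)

5*sqrt(45) = 15*sqrt(5); sqrt(125) = 5*sqrt(5); 2*sqrt(20) = 4*sqrt(5)
Combine: (15 + 5 - 4)·sqrt(5) = 16*sqrt(5)

16*sqrt(5)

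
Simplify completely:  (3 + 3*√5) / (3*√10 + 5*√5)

(-45*√2 - 9*√10 + 15*√5 + 75)/35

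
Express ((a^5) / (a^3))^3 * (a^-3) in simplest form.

a^3

Inside the bracket: a^2
Raise to the power 3: a^6
Multiply by (a^-3): add exponents.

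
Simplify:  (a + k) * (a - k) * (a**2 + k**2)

(a+k)(a-k) = a**2 - k**2; continue pairing.

a**4 - k**4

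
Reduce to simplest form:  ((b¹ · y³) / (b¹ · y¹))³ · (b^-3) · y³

Inside the bracket: y²
Raise to the power 3: y⁶
Multiply by (b^-3) · y³: add exponents.

y⁹/b³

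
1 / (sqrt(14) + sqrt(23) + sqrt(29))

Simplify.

Group as (sqrt(14) + sqrt(23)) + sqrt(29); multiply by (sqrt(14) + sqrt(23)) - sqrt(29), then rationalise the remaining surd.

(-sqrt(9338) + 4*sqrt(29) + 10*sqrt(23) + 19*sqrt(14))/612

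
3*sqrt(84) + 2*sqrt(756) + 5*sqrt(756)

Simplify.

48*sqrt(21)

3*sqrt(84) = 6*sqrt(21); 2*sqrt(756) = 12*sqrt(21); 5*sqrt(756) = 30*sqrt(21)
Combine: (6 + 12 + 30)·sqrt(21) = 48*sqrt(21)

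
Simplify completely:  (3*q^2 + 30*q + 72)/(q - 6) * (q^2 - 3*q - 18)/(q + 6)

3*q^2 + 21*q + 36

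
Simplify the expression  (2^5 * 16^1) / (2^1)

2^5 = 2^5; 16^1 = 2^4; 2^1 = 2^1
Combine exponents: 2^8

2^8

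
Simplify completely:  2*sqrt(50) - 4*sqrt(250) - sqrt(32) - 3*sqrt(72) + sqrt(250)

2*sqrt(50) = 10*sqrt(2); 4*sqrt(250) = 20*sqrt(10); sqrt(32) = 4*sqrt(2); 3*sqrt(72) = 18*sqrt(2); sqrt(250) = 5*sqrt(10)

-15*sqrt(10) - 12*sqrt(2)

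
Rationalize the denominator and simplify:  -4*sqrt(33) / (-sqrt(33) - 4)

Multiply numerator and denominator by -4 + sqrt(33).
Denominator becomes -17; numerator becomes -132 + 16*sqrt(33).

(-16*sqrt(33) + 132)/17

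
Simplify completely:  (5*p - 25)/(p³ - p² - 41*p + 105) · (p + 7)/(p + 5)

5/(p² + 2*p - 15)

Factor: 5*p - 25 = 5·(p - 5);  p³ - p² - 41*p + 105 = (p - 5)·(p + 7)·(p - 3)
Cancel the common factors (p + 7), (p - 5).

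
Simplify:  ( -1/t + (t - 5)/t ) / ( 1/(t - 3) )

Numerator: -1/t + (t - 5)/t = (t - 6)/t
Denominator: 1/(t - 3) = 1/(t - 3)
Divide: ((t - 6)/t) · (t - 3) = (t**2 - 9*t + 18)/t

(t**2 - 9*t + 18)/t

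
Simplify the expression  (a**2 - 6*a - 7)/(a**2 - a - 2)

Factor: a**2 - 6*a - 7 = (a + 1)*(a - 7);  a**2 - a - 2 = (a - 2)*(a + 1)
Cancel the common factor (a + 1).

(a - 7)/(a - 2)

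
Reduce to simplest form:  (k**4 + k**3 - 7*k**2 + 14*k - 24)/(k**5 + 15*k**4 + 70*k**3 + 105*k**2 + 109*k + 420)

(k - 2)/(k**2 + 12*k + 35)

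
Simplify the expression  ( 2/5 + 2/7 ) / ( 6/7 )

Numerator: 2/5 + 2/7 = 24/35
Denominator: 6/7 = 6/7
Divide: (24/35) · (7/6) = 4/5

4/5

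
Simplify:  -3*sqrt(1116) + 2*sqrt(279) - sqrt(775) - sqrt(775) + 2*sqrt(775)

3*sqrt(1116) = 18*sqrt(31); 2*sqrt(279) = 6*sqrt(31); sqrt(775) = 5*sqrt(31); sqrt(775) = 5*sqrt(31); 2*sqrt(775) = 10*sqrt(31)
Combine: (-18 + 6 - 5 - 5 + 10)·sqrt(31) = -12*sqrt(31)

-12*sqrt(31)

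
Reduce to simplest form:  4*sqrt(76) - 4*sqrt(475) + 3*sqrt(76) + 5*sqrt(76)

4*sqrt(19)

4*sqrt(76) = 8*sqrt(19); 4*sqrt(475) = 20*sqrt(19); 3*sqrt(76) = 6*sqrt(19); 5*sqrt(76) = 10*sqrt(19)
Combine: (8 - 20 + 6 + 10)·sqrt(19) = 4*sqrt(19)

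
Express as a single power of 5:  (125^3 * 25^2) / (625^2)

5^5

125^3 = 5^9; 25^2 = 5^4; 625^2 = 5^8
Combine exponents: 5^5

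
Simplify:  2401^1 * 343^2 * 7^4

2401^1 = 7^4; 343^2 = 7^6; 7^4 = 7^4
Combine exponents: 7^14

7^14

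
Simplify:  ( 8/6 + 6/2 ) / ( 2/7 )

91/6

Numerator: 8/6 + 6/2 = 13/3
Denominator: 2/7 = 2/7
Divide: (13/3) · (7/2) = 91/6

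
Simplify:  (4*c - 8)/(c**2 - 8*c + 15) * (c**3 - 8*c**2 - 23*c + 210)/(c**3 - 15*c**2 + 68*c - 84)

(4*c + 20)/(c**2 - 8*c + 15)

Factor: 4*c - 8 = 4*(c - 2);  c**2 - 8*c + 15 = (c - 3)*(c - 5);  c**3 - 8*c**2 - 23*c + 210 = (c - 7)*(c + 5)*(c - 6);  c**3 - 15*c**2 + 68*c - 84 = (c - 7)*(c - 2)*(c - 6)
Cancel the common factors (c - 2), (c - 7), (c - 6).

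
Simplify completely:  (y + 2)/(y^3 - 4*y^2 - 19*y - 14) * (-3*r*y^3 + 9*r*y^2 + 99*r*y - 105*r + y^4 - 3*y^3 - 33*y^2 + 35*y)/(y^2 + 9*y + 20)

Factor: y^3 - 4*y^2 - 19*y - 14 = (y + 1)*(y - 7)*(y + 2);  -3*r*y^3 + 9*r*y^2 + 99*r*y - 105*r + y^4 - 3*y^3 - 33*y^2 + 35*y = (-3*r + y)*(y - 1)*(y - 7)*(y + 5);  y^2 + 9*y + 20 = (y + 5)*(y + 4)
Cancel the common factors (y - 7), (y + 2), (y + 5).

(-3*r*y + 3*r + y^2 - y)/(y^2 + 5*y + 4)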